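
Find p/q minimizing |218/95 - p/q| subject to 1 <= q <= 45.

39/17

Expand x = 218/95 as a continued fraction with the Euclidean algorithm:
  218 = 2*95 + 28, so a_0 = 2.
  95 = 3*28 + 11, so a_1 = 3.
  28 = 2*11 + 6, so a_2 = 2.
  11 = 1*6 + 5, so a_3 = 1.
  6 = 1*5 + 1, so a_4 = 1.
  5 = 5*1 + 0, so a_5 = 5.
so x = [2; 3, 2, 1, 1, 5].
Convergents (p_i = a_i*p_{i-1} + p_{i-2}, q_i = a_i*q_{i-1} + q_{i-2} with p_{-2}=0, p_{-1}=1, q_{-2}=1, q_{-1}=0), until the denominator exceeds 45:
  i=0: a_0=2, p_0 = 2*1 + 0 = 2, q_0 = 2*0 + 1 = 1.
  i=1: a_1=3, p_1 = 3*2 + 1 = 7, q_1 = 3*1 + 0 = 3.
  i=2: a_2=2, p_2 = 2*7 + 2 = 16, q_2 = 2*3 + 1 = 7.
  i=3: a_3=1, p_3 = 1*16 + 7 = 23, q_3 = 1*7 + 3 = 10.
  i=4: a_4=1, p_4 = 1*23 + 16 = 39, q_4 = 1*10 + 7 = 17.
  i=5: a_5=5, p_5 = 5*39 + 23 = 218, q_5 = 5*17 + 10 = 95.
q_5 = 95 > 45, so the last convergent with denominator <= 45 is p_4/q_4 = 39/17.
The closest fraction with denominator <= 45 is either p_4/q_4 or the intermediate fraction (k*p_4 + p_3)/(k*q_4 + q_3) with the largest k >= 1 whose denominator stays <= 45; these approach x as k grows, and every other convergent or intermediate fraction in range is farther away.
Largest k: floor((45 - q_3)/q_4) = floor((45 - 10)/17) = 2.
That gives (2*39 + 23)/(2*17 + 10) = 101/44.
Compare the errors: |x - 39/17| = |218*17 - 39*95|/(95*17) = 1/1615, and |x - 101/44| = |218*44 - 101*95|/(95*44) = 3/4180.
Cross-multiplying, 1*4180 = 4180 < 4845 = 3*1615, so 1/1615 is smaller: the convergent 39/17 is closer to x than 101/44.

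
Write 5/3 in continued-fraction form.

[1; 1, 2]

Run the Euclidean algorithm on 5 and 3; the successive quotients are the partial quotients a_0, a_1, ... (each step inverts the fractional part left over by the previous one):
  5 = 1*3 + 2, so a_0 = 1.
  3 = 1*2 + 1, so a_1 = 1.
  2 = 2*1 + 0, so a_2 = 2.
The remainder reaches 0 after 3 divisions, so the expansion has 3 partial quotients, read off in order.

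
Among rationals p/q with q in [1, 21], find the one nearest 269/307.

7/8

Expand x = 269/307 as a continued fraction with the Euclidean algorithm:
  269 = 0*307 + 269, so a_0 = 0.
  307 = 1*269 + 38, so a_1 = 1.
  269 = 7*38 + 3, so a_2 = 7.
  38 = 12*3 + 2, so a_3 = 12.
  3 = 1*2 + 1, so a_4 = 1.
  2 = 2*1 + 0, so a_5 = 2.
so x = [0; 1, 7, 12, 1, 2].
Convergents (p_i = a_i*p_{i-1} + p_{i-2}, q_i = a_i*q_{i-1} + q_{i-2} with p_{-2}=0, p_{-1}=1, q_{-2}=1, q_{-1}=0), until the denominator exceeds 21:
  i=0: a_0=0, p_0 = 0*1 + 0 = 0, q_0 = 0*0 + 1 = 1.
  i=1: a_1=1, p_1 = 1*0 + 1 = 1, q_1 = 1*1 + 0 = 1.
  i=2: a_2=7, p_2 = 7*1 + 0 = 7, q_2 = 7*1 + 1 = 8.
  i=3: a_3=12, p_3 = 12*7 + 1 = 85, q_3 = 12*8 + 1 = 97.
q_3 = 97 > 21, so the last convergent with denominator <= 21 is p_2/q_2 = 7/8.
The closest fraction with denominator <= 21 is either p_2/q_2 or the intermediate fraction (k*p_2 + p_1)/(k*q_2 + q_1) with the largest k >= 1 whose denominator stays <= 21; these approach x as k grows, and every other convergent or intermediate fraction in range is farther away.
Largest k: floor((21 - q_1)/q_2) = floor((21 - 1)/8) = 2.
That gives (2*7 + 1)/(2*8 + 1) = 15/17.
Compare the errors: |x - 7/8| = |269*8 - 7*307|/(307*8) = 3/2456, and |x - 15/17| = |269*17 - 15*307|/(307*17) = 32/5219.
Cross-multiplying, 3*5219 = 15657 < 78592 = 32*2456, so 3/2456 is smaller: the convergent 7/8 is closer to x than 15/17.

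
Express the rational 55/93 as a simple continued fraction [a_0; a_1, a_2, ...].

[0; 1, 1, 2, 4, 4]

Run the Euclidean algorithm on 55 and 93; the successive quotients are the partial quotients a_0, a_1, ... (each step inverts the fractional part left over by the previous one):
  55 = 0*93 + 55, so a_0 = 0.
  93 = 1*55 + 38, so a_1 = 1.
  55 = 1*38 + 17, so a_2 = 1.
  38 = 2*17 + 4, so a_3 = 2.
  17 = 4*4 + 1, so a_4 = 4.
  4 = 4*1 + 0, so a_5 = 4.
The remainder reaches 0 after 6 divisions, so the expansion has 6 partial quotients, read off in order.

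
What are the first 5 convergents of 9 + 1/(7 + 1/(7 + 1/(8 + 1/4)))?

9/1, 64/7, 457/50, 3720/407, 15337/1678

Using the convergent recurrence p_i = a_i*p_{i-1} + p_{i-2}, q_i = a_i*q_{i-1} + q_{i-2} with p_{-2}=0, p_{-1}=1, q_{-2}=1, q_{-1}=0:
  i=0: a_0=9, p_0 = 9*1 + 0 = 9, q_0 = 9*0 + 1 = 1.
  i=1: a_1=7, p_1 = 7*9 + 1 = 64, q_1 = 7*1 + 0 = 7.
  i=2: a_2=7, p_2 = 7*64 + 9 = 457, q_2 = 7*7 + 1 = 50.
  i=3: a_3=8, p_3 = 8*457 + 64 = 3720, q_3 = 8*50 + 7 = 407.
  i=4: a_4=4, p_4 = 4*3720 + 457 = 15337, q_4 = 4*407 + 50 = 1678.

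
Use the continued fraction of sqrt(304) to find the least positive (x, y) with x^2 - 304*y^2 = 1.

First expand sqrt(304) as a continued fraction. With x_i = (sqrt(304) + m_i)/d_i and (m_0, d_0) = (0, 1): a_0 = floor(sqrt(304)) = 17, since 17^2 = 289 <= 304 < 324 = 18^2.
Iterate m_{i+1} = d_i*a_i - m_i, d_{i+1} = (304 - m_{i+1}^2)/d_i, a_{i+1} = floor((a_0 + m_{i+1})/d_{i+1}):
  m_1 = 1*17 - 0 = 17, d_1 = (304 - 17^2)/1 = 15/1 = 15, a_1 = floor((17 + 17)/15) = 2.
  m_2 = 15*2 - 17 = 13, d_2 = (304 - 13^2)/15 = 135/15 = 9, a_2 = floor((17 + 13)/9) = 3.
  m_3 = 9*3 - 13 = 14, d_3 = (304 - 14^2)/9 = 108/9 = 12, a_3 = floor((17 + 14)/12) = 2.
  m_4 = 12*2 - 14 = 10, d_4 = (304 - 10^2)/12 = 204/12 = 17, a_4 = floor((17 + 10)/17) = 1.
  m_5 = 17*1 - 10 = 7, d_5 = (304 - 7^2)/17 = 255/17 = 15, a_5 = floor((17 + 7)/15) = 1.
  m_6 = 15*1 - 7 = 8, d_6 = (304 - 8^2)/15 = 240/15 = 16, a_6 = floor((17 + 8)/16) = 1.
  m_7 = 16*1 - 8 = 8, d_7 = (304 - 8^2)/16 = 240/16 = 15, a_7 = floor((17 + 8)/15) = 1.
  m_8 = 15*1 - 8 = 7, d_8 = (304 - 7^2)/15 = 255/15 = 17, a_8 = floor((17 + 7)/17) = 1.
  m_9 = 17*1 - 7 = 10, d_9 = (304 - 10^2)/17 = 204/17 = 12, a_9 = floor((17 + 10)/12) = 2.
  m_10 = 12*2 - 10 = 14, d_10 = (304 - 14^2)/12 = 108/12 = 9, a_10 = floor((17 + 14)/9) = 3.
  m_11 = 9*3 - 14 = 13, d_11 = (304 - 13^2)/9 = 135/9 = 15, a_11 = floor((17 + 13)/15) = 2.
  m_12 = 15*2 - 13 = 17, d_12 = (304 - 17^2)/15 = 15/15 = 1, a_12 = floor((17 + 17)/1) = 34.
  m_13 = 1*34 - 17 = 17, d_13 = (304 - 17^2)/1 = 15/1 = 15: (m_13, d_13) = (m_1, d_1) = (17, 15), so from here the quotients repeat a_1, ..., a_12; the period length is 12.
So sqrt(304) = [17; (2, 3, 2, 1, 1, 1, 1, 1, 2, 3, 2, 34)] with period length k = 12.
k is even, so the fundamental solution of x^2 - 304y^2 = 1 is (p_{k-1}, q_{k-1}) = (p_11, q_11); compute convergents through index 11.
Convergents (p_i = a_i*p_{i-1} + p_{i-2}, q_i = a_i*q_{i-1} + q_{i-2} with p_{-2}=0, p_{-1}=1, q_{-2}=1, q_{-1}=0):
  i=0: a_0=17, p_0 = 17*1 + 0 = 17, q_0 = 17*0 + 1 = 1.
  i=1: a_1=2, p_1 = 2*17 + 1 = 35, q_1 = 2*1 + 0 = 2.
  i=2: a_2=3, p_2 = 3*35 + 17 = 122, q_2 = 3*2 + 1 = 7.
  i=3: a_3=2, p_3 = 2*122 + 35 = 279, q_3 = 2*7 + 2 = 16.
  i=4: a_4=1, p_4 = 1*279 + 122 = 401, q_4 = 1*16 + 7 = 23.
  i=5: a_5=1, p_5 = 1*401 + 279 = 680, q_5 = 1*23 + 16 = 39.
  i=6: a_6=1, p_6 = 1*680 + 401 = 1081, q_6 = 1*39 + 23 = 62.
  i=7: a_7=1, p_7 = 1*1081 + 680 = 1761, q_7 = 1*62 + 39 = 101.
  i=8: a_8=1, p_8 = 1*1761 + 1081 = 2842, q_8 = 1*101 + 62 = 163.
  i=9: a_9=2, p_9 = 2*2842 + 1761 = 7445, q_9 = 2*163 + 101 = 427.
  i=10: a_10=3, p_10 = 3*7445 + 2842 = 25177, q_10 = 3*427 + 163 = 1444.
  i=11: a_11=2, p_11 = 2*25177 + 7445 = 57799, q_11 = 2*1444 + 427 = 3315.
Check: 57799^2 - 304*3315^2 = 3340724401 - 3340724400 = 1, so (x, y) = (57799, 3315) solves the equation, and by the theorem it is the least positive solution.

(x, y) = (57799, 3315)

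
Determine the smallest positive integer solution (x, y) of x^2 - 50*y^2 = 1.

(x, y) = (99, 14)

First expand sqrt(50) as a continued fraction. With x_i = (sqrt(50) + m_i)/d_i and (m_0, d_0) = (0, 1): a_0 = floor(sqrt(50)) = 7, since 7^2 = 49 <= 50 < 64 = 8^2.
Iterate m_{i+1} = d_i*a_i - m_i, d_{i+1} = (50 - m_{i+1}^2)/d_i, a_{i+1} = floor((a_0 + m_{i+1})/d_{i+1}):
  m_1 = 1*7 - 0 = 7, d_1 = (50 - 7^2)/1 = 1/1 = 1, a_1 = floor((7 + 7)/1) = 14.
  m_2 = 1*14 - 7 = 7, d_2 = (50 - 7^2)/1 = 1/1 = 1: (m_2, d_2) = (m_1, d_1) = (7, 1), so from here the quotient a_1 repeats; the period length is 1.
So sqrt(50) = [7; (14)] with period length k = 1.
k is odd, so (p_{k-1}, q_{k-1}) only solves x^2 - 50y^2 = -1 and the fundamental solution of x^2 - 50y^2 = 1 is (p_{2k-1}, q_{2k-1}) = (p_1, q_1); compute convergents through index 1, running through the period twice.
Convergents (p_i = a_i*p_{i-1} + p_{i-2}, q_i = a_i*q_{i-1} + q_{i-2} with p_{-2}=0, p_{-1}=1, q_{-2}=1, q_{-1}=0):
  i=0: a_0=7, p_0 = 7*1 + 0 = 7, q_0 = 7*0 + 1 = 1.
  i=1: a_1=14, p_1 = 14*7 + 1 = 99, q_1 = 14*1 + 0 = 14.
Indeed p_0^2 - 50*q_0^2 = 49 - 50 = -1, not +1.
Check: 99^2 - 50*14^2 = 9801 - 9800 = 1, so (x, y) = (99, 14) solves the equation, and by the theorem it is the least positive solution.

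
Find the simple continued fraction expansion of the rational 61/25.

[2; 2, 3, 1, 2]

Run the Euclidean algorithm on 61 and 25; the successive quotients are the partial quotients a_0, a_1, ... (each step inverts the fractional part left over by the previous one):
  61 = 2*25 + 11, so a_0 = 2.
  25 = 2*11 + 3, so a_1 = 2.
  11 = 3*3 + 2, so a_2 = 3.
  3 = 1*2 + 1, so a_3 = 1.
  2 = 2*1 + 0, so a_4 = 2.
The remainder reaches 0 after 5 divisions, so the expansion has 5 partial quotients, read off in order.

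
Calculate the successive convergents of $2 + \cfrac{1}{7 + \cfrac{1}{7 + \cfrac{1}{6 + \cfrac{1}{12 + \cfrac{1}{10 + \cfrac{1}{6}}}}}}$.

2/1, 15/7, 107/50, 657/307, 7991/3734, 80567/37647, 491393/229616

Using the convergent recurrence p_i = a_i*p_{i-1} + p_{i-2}, q_i = a_i*q_{i-1} + q_{i-2} with p_{-2}=0, p_{-1}=1, q_{-2}=1, q_{-1}=0:
  i=0: a_0=2, p_0 = 2*1 + 0 = 2, q_0 = 2*0 + 1 = 1.
  i=1: a_1=7, p_1 = 7*2 + 1 = 15, q_1 = 7*1 + 0 = 7.
  i=2: a_2=7, p_2 = 7*15 + 2 = 107, q_2 = 7*7 + 1 = 50.
  i=3: a_3=6, p_3 = 6*107 + 15 = 657, q_3 = 6*50 + 7 = 307.
  i=4: a_4=12, p_4 = 12*657 + 107 = 7991, q_4 = 12*307 + 50 = 3734.
  i=5: a_5=10, p_5 = 10*7991 + 657 = 80567, q_5 = 10*3734 + 307 = 37647.
  i=6: a_6=6, p_6 = 6*80567 + 7991 = 491393, q_6 = 6*37647 + 3734 = 229616.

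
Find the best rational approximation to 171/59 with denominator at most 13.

Expand x = 171/59 as a continued fraction with the Euclidean algorithm:
  171 = 2*59 + 53, so a_0 = 2.
  59 = 1*53 + 6, so a_1 = 1.
  53 = 8*6 + 5, so a_2 = 8.
  6 = 1*5 + 1, so a_3 = 1.
  5 = 5*1 + 0, so a_4 = 5.
so x = [2; 1, 8, 1, 5].
Convergents (p_i = a_i*p_{i-1} + p_{i-2}, q_i = a_i*q_{i-1} + q_{i-2} with p_{-2}=0, p_{-1}=1, q_{-2}=1, q_{-1}=0), until the denominator exceeds 13:
  i=0: a_0=2, p_0 = 2*1 + 0 = 2, q_0 = 2*0 + 1 = 1.
  i=1: a_1=1, p_1 = 1*2 + 1 = 3, q_1 = 1*1 + 0 = 1.
  i=2: a_2=8, p_2 = 8*3 + 2 = 26, q_2 = 8*1 + 1 = 9.
  i=3: a_3=1, p_3 = 1*26 + 3 = 29, q_3 = 1*9 + 1 = 10.
  i=4: a_4=5, p_4 = 5*29 + 26 = 171, q_4 = 5*10 + 9 = 59.
q_4 = 59 > 13, so the last convergent with denominator <= 13 is p_3/q_3 = 29/10.
The closest fraction with denominator <= 13 is either p_3/q_3 or the intermediate fraction (k*p_3 + p_2)/(k*q_3 + q_2) with the largest k >= 1 whose denominator stays <= 13; these approach x as k grows, and every other convergent or intermediate fraction in range is farther away.
Largest k: floor((13 - q_2)/q_3) = floor((13 - 9)/10) = 0.
Since k = 0, no intermediate fraction beyond p_3/q_3 has denominator <= 13, so the convergent 29/10 is the closest (its error is |171*10 - 29*59|/(59*10) = 1/590).

29/10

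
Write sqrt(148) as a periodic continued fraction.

[12; (6, 24)]

Write x_i = (sqrt(148) + m_i)/d_i with (m_0, d_0) = (0, 1). a_0 = floor(sqrt(148)) = 12, since 12^2 = 144 <= 148 < 169 = 13^2.
Iterate m_{i+1} = d_i*a_i - m_i, d_{i+1} = (148 - m_{i+1}^2)/d_i, a_{i+1} = floor((a_0 + m_{i+1})/d_{i+1}):
  m_1 = 1*12 - 0 = 12, d_1 = (148 - 12^2)/1 = 4/1 = 4, a_1 = floor((12 + 12)/4) = 6.
  m_2 = 4*6 - 12 = 12, d_2 = (148 - 12^2)/4 = 4/4 = 1, a_2 = floor((12 + 12)/1) = 24.
  m_3 = 1*24 - 12 = 12, d_3 = (148 - 12^2)/1 = 4/1 = 4: (m_3, d_3) = (m_1, d_1) = (12, 4), so from here the quotients repeat a_1, a_2; the period length is 2.
Hence the expansion of sqrt(148) is a_0 = 12 followed by the repeating block 6, 24 (period 2).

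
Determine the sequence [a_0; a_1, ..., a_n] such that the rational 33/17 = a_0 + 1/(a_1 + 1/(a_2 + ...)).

[1; 1, 16]

Run the Euclidean algorithm on 33 and 17; the successive quotients are the partial quotients a_0, a_1, ... (each step inverts the fractional part left over by the previous one):
  33 = 1*17 + 16, so a_0 = 1.
  17 = 1*16 + 1, so a_1 = 1.
  16 = 16*1 + 0, so a_2 = 16.
The remainder reaches 0 after 3 divisions, so the expansion has 3 partial quotients, read off in order.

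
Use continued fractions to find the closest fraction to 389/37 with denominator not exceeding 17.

Expand x = 389/37 as a continued fraction with the Euclidean algorithm:
  389 = 10*37 + 19, so a_0 = 10.
  37 = 1*19 + 18, so a_1 = 1.
  19 = 1*18 + 1, so a_2 = 1.
  18 = 18*1 + 0, so a_3 = 18.
so x = [10; 1, 1, 18].
Convergents (p_i = a_i*p_{i-1} + p_{i-2}, q_i = a_i*q_{i-1} + q_{i-2} with p_{-2}=0, p_{-1}=1, q_{-2}=1, q_{-1}=0), until the denominator exceeds 17:
  i=0: a_0=10, p_0 = 10*1 + 0 = 10, q_0 = 10*0 + 1 = 1.
  i=1: a_1=1, p_1 = 1*10 + 1 = 11, q_1 = 1*1 + 0 = 1.
  i=2: a_2=1, p_2 = 1*11 + 10 = 21, q_2 = 1*1 + 1 = 2.
  i=3: a_3=18, p_3 = 18*21 + 11 = 389, q_3 = 18*2 + 1 = 37.
q_3 = 37 > 17, so the last convergent with denominator <= 17 is p_2/q_2 = 21/2.
The closest fraction with denominator <= 17 is either p_2/q_2 or the intermediate fraction (k*p_2 + p_1)/(k*q_2 + q_1) with the largest k >= 1 whose denominator stays <= 17; these approach x as k grows, and every other convergent or intermediate fraction in range is farther away.
Largest k: floor((17 - q_1)/q_2) = floor((17 - 1)/2) = 8.
That gives (8*21 + 11)/(8*2 + 1) = 179/17.
Compare the errors: |x - 21/2| = |389*2 - 21*37|/(37*2) = 1/74, and |x - 179/17| = |389*17 - 179*37|/(37*17) = 10/629.
Cross-multiplying, 1*629 = 629 < 740 = 10*74, so 1/74 is smaller: the convergent 21/2 is closer to x than 179/17.

21/2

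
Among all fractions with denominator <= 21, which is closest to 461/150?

Expand x = 461/150 as a continued fraction with the Euclidean algorithm:
  461 = 3*150 + 11, so a_0 = 3.
  150 = 13*11 + 7, so a_1 = 13.
  11 = 1*7 + 4, so a_2 = 1.
  7 = 1*4 + 3, so a_3 = 1.
  4 = 1*3 + 1, so a_4 = 1.
  3 = 3*1 + 0, so a_5 = 3.
so x = [3; 13, 1, 1, 1, 3].
Convergents (p_i = a_i*p_{i-1} + p_{i-2}, q_i = a_i*q_{i-1} + q_{i-2} with p_{-2}=0, p_{-1}=1, q_{-2}=1, q_{-1}=0), until the denominator exceeds 21:
  i=0: a_0=3, p_0 = 3*1 + 0 = 3, q_0 = 3*0 + 1 = 1.
  i=1: a_1=13, p_1 = 13*3 + 1 = 40, q_1 = 13*1 + 0 = 13.
  i=2: a_2=1, p_2 = 1*40 + 3 = 43, q_2 = 1*13 + 1 = 14.
  i=3: a_3=1, p_3 = 1*43 + 40 = 83, q_3 = 1*14 + 13 = 27.
q_3 = 27 > 21, so the last convergent with denominator <= 21 is p_2/q_2 = 43/14.
The closest fraction with denominator <= 21 is either p_2/q_2 or the intermediate fraction (k*p_2 + p_1)/(k*q_2 + q_1) with the largest k >= 1 whose denominator stays <= 21; these approach x as k grows, and every other convergent or intermediate fraction in range is farther away.
Largest k: floor((21 - q_1)/q_2) = floor((21 - 13)/14) = 0.
Since k = 0, no intermediate fraction beyond p_2/q_2 has denominator <= 21, so the convergent 43/14 is the closest (its error is |461*14 - 43*150|/(150*14) = 4/2100).

43/14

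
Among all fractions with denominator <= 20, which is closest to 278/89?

25/8

Expand x = 278/89 as a continued fraction with the Euclidean algorithm:
  278 = 3*89 + 11, so a_0 = 3.
  89 = 8*11 + 1, so a_1 = 8.
  11 = 11*1 + 0, so a_2 = 11.
so x = [3; 8, 11].
Convergents (p_i = a_i*p_{i-1} + p_{i-2}, q_i = a_i*q_{i-1} + q_{i-2} with p_{-2}=0, p_{-1}=1, q_{-2}=1, q_{-1}=0), until the denominator exceeds 20:
  i=0: a_0=3, p_0 = 3*1 + 0 = 3, q_0 = 3*0 + 1 = 1.
  i=1: a_1=8, p_1 = 8*3 + 1 = 25, q_1 = 8*1 + 0 = 8.
  i=2: a_2=11, p_2 = 11*25 + 3 = 278, q_2 = 11*8 + 1 = 89.
q_2 = 89 > 20, so the last convergent with denominator <= 20 is p_1/q_1 = 25/8.
The closest fraction with denominator <= 20 is either p_1/q_1 or the intermediate fraction (k*p_1 + p_0)/(k*q_1 + q_0) with the largest k >= 1 whose denominator stays <= 20; these approach x as k grows, and every other convergent or intermediate fraction in range is farther away.
Largest k: floor((20 - q_0)/q_1) = floor((20 - 1)/8) = 2.
That gives (2*25 + 3)/(2*8 + 1) = 53/17.
Compare the errors: |x - 25/8| = |278*8 - 25*89|/(89*8) = 1/712, and |x - 53/17| = |278*17 - 53*89|/(89*17) = 9/1513.
Cross-multiplying, 1*1513 = 1513 < 6408 = 9*712, so 1/712 is smaller: the convergent 25/8 is closer to x than 53/17.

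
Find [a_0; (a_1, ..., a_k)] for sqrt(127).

[11; (3, 1, 2, 2, 7, 11, 7, 2, 2, 1, 3, 22)]

Write x_i = (sqrt(127) + m_i)/d_i with (m_0, d_0) = (0, 1). a_0 = floor(sqrt(127)) = 11, since 11^2 = 121 <= 127 < 144 = 12^2.
Iterate m_{i+1} = d_i*a_i - m_i, d_{i+1} = (127 - m_{i+1}^2)/d_i, a_{i+1} = floor((a_0 + m_{i+1})/d_{i+1}):
  m_1 = 1*11 - 0 = 11, d_1 = (127 - 11^2)/1 = 6/1 = 6, a_1 = floor((11 + 11)/6) = 3.
  m_2 = 6*3 - 11 = 7, d_2 = (127 - 7^2)/6 = 78/6 = 13, a_2 = floor((11 + 7)/13) = 1.
  m_3 = 13*1 - 7 = 6, d_3 = (127 - 6^2)/13 = 91/13 = 7, a_3 = floor((11 + 6)/7) = 2.
  m_4 = 7*2 - 6 = 8, d_4 = (127 - 8^2)/7 = 63/7 = 9, a_4 = floor((11 + 8)/9) = 2.
  m_5 = 9*2 - 8 = 10, d_5 = (127 - 10^2)/9 = 27/9 = 3, a_5 = floor((11 + 10)/3) = 7.
  m_6 = 3*7 - 10 = 11, d_6 = (127 - 11^2)/3 = 6/3 = 2, a_6 = floor((11 + 11)/2) = 11.
  m_7 = 2*11 - 11 = 11, d_7 = (127 - 11^2)/2 = 6/2 = 3, a_7 = floor((11 + 11)/3) = 7.
  m_8 = 3*7 - 11 = 10, d_8 = (127 - 10^2)/3 = 27/3 = 9, a_8 = floor((11 + 10)/9) = 2.
  m_9 = 9*2 - 10 = 8, d_9 = (127 - 8^2)/9 = 63/9 = 7, a_9 = floor((11 + 8)/7) = 2.
  m_10 = 7*2 - 8 = 6, d_10 = (127 - 6^2)/7 = 91/7 = 13, a_10 = floor((11 + 6)/13) = 1.
  m_11 = 13*1 - 6 = 7, d_11 = (127 - 7^2)/13 = 78/13 = 6, a_11 = floor((11 + 7)/6) = 3.
  m_12 = 6*3 - 7 = 11, d_12 = (127 - 11^2)/6 = 6/6 = 1, a_12 = floor((11 + 11)/1) = 22.
  m_13 = 1*22 - 11 = 11, d_13 = (127 - 11^2)/1 = 6/1 = 6: (m_13, d_13) = (m_1, d_1) = (11, 6), so from here the quotients repeat a_1, ..., a_12; the period length is 12.
Hence the expansion of sqrt(127) is a_0 = 11 followed by the repeating block 3, 1, 2, 2, 7, 11, 7, 2, 2, 1, 3, 22 (period 12).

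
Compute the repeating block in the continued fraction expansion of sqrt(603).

Write x_i = (sqrt(603) + m_i)/d_i with (m_0, d_0) = (0, 1). a_0 = floor(sqrt(603)) = 24, since 24^2 = 576 <= 603 < 625 = 25^2.
Iterate m_{i+1} = d_i*a_i - m_i, d_{i+1} = (603 - m_{i+1}^2)/d_i, a_{i+1} = floor((a_0 + m_{i+1})/d_{i+1}):
  m_1 = 1*24 - 0 = 24, d_1 = (603 - 24^2)/1 = 27/1 = 27, a_1 = floor((24 + 24)/27) = 1.
  m_2 = 27*1 - 24 = 3, d_2 = (603 - 3^2)/27 = 594/27 = 22, a_2 = floor((24 + 3)/22) = 1.
  m_3 = 22*1 - 3 = 19, d_3 = (603 - 19^2)/22 = 242/22 = 11, a_3 = floor((24 + 19)/11) = 3.
  m_4 = 11*3 - 19 = 14, d_4 = (603 - 14^2)/11 = 407/11 = 37, a_4 = floor((24 + 14)/37) = 1.
  m_5 = 37*1 - 14 = 23, d_5 = (603 - 23^2)/37 = 74/37 = 2, a_5 = floor((24 + 23)/2) = 23.
  m_6 = 2*23 - 23 = 23, d_6 = (603 - 23^2)/2 = 74/2 = 37, a_6 = floor((24 + 23)/37) = 1.
  m_7 = 37*1 - 23 = 14, d_7 = (603 - 14^2)/37 = 407/37 = 11, a_7 = floor((24 + 14)/11) = 3.
  m_8 = 11*3 - 14 = 19, d_8 = (603 - 19^2)/11 = 242/11 = 22, a_8 = floor((24 + 19)/22) = 1.
  m_9 = 22*1 - 19 = 3, d_9 = (603 - 3^2)/22 = 594/22 = 27, a_9 = floor((24 + 3)/27) = 1.
  m_10 = 27*1 - 3 = 24, d_10 = (603 - 24^2)/27 = 27/27 = 1, a_10 = floor((24 + 24)/1) = 48.
  m_11 = 1*48 - 24 = 24, d_11 = (603 - 24^2)/1 = 27/1 = 27: (m_11, d_11) = (m_1, d_1) = (24, 27), so from here the quotients repeat a_1, ..., a_10; the period length is 10.
Hence the expansion of sqrt(603) is a_0 = 24 followed by the repeating block 1, 1, 3, 1, 23, 1, 3, 1, 1, 48 (period 10).

[24; (1, 1, 3, 1, 23, 1, 3, 1, 1, 48)]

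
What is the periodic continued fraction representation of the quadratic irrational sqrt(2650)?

Write x_i = (sqrt(2650) + m_i)/d_i with (m_0, d_0) = (0, 1). a_0 = floor(sqrt(2650)) = 51, since 51^2 = 2601 <= 2650 < 2704 = 52^2.
Iterate m_{i+1} = d_i*a_i - m_i, d_{i+1} = (2650 - m_{i+1}^2)/d_i, a_{i+1} = floor((a_0 + m_{i+1})/d_{i+1}):
  m_1 = 1*51 - 0 = 51, d_1 = (2650 - 51^2)/1 = 49/1 = 49, a_1 = floor((51 + 51)/49) = 2.
  m_2 = 49*2 - 51 = 47, d_2 = (2650 - 47^2)/49 = 441/49 = 9, a_2 = floor((51 + 47)/9) = 10.
  m_3 = 9*10 - 47 = 43, d_3 = (2650 - 43^2)/9 = 801/9 = 89, a_3 = floor((51 + 43)/89) = 1.
  m_4 = 89*1 - 43 = 46, d_4 = (2650 - 46^2)/89 = 534/89 = 6, a_4 = floor((51 + 46)/6) = 16.
  m_5 = 6*16 - 46 = 50, d_5 = (2650 - 50^2)/6 = 150/6 = 25, a_5 = floor((51 + 50)/25) = 4.
  m_6 = 25*4 - 50 = 50, d_6 = (2650 - 50^2)/25 = 150/25 = 6, a_6 = floor((51 + 50)/6) = 16.
  m_7 = 6*16 - 50 = 46, d_7 = (2650 - 46^2)/6 = 534/6 = 89, a_7 = floor((51 + 46)/89) = 1.
  m_8 = 89*1 - 46 = 43, d_8 = (2650 - 43^2)/89 = 801/89 = 9, a_8 = floor((51 + 43)/9) = 10.
  m_9 = 9*10 - 43 = 47, d_9 = (2650 - 47^2)/9 = 441/9 = 49, a_9 = floor((51 + 47)/49) = 2.
  m_10 = 49*2 - 47 = 51, d_10 = (2650 - 51^2)/49 = 49/49 = 1, a_10 = floor((51 + 51)/1) = 102.
  m_11 = 1*102 - 51 = 51, d_11 = (2650 - 51^2)/1 = 49/1 = 49: (m_11, d_11) = (m_1, d_1) = (51, 49), so from here the quotients repeat a_1, ..., a_10; the period length is 10.
Hence the expansion of sqrt(2650) is a_0 = 51 followed by the repeating block 2, 10, 1, 16, 4, 16, 1, 10, 2, 102 (period 10).

[51; (2, 10, 1, 16, 4, 16, 1, 10, 2, 102)]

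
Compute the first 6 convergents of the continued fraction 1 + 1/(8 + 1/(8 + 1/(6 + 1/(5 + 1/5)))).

1/1, 9/8, 73/65, 447/398, 2308/2055, 11987/10673

Using the convergent recurrence p_i = a_i*p_{i-1} + p_{i-2}, q_i = a_i*q_{i-1} + q_{i-2} with p_{-2}=0, p_{-1}=1, q_{-2}=1, q_{-1}=0:
  i=0: a_0=1, p_0 = 1*1 + 0 = 1, q_0 = 1*0 + 1 = 1.
  i=1: a_1=8, p_1 = 8*1 + 1 = 9, q_1 = 8*1 + 0 = 8.
  i=2: a_2=8, p_2 = 8*9 + 1 = 73, q_2 = 8*8 + 1 = 65.
  i=3: a_3=6, p_3 = 6*73 + 9 = 447, q_3 = 6*65 + 8 = 398.
  i=4: a_4=5, p_4 = 5*447 + 73 = 2308, q_4 = 5*398 + 65 = 2055.
  i=5: a_5=5, p_5 = 5*2308 + 447 = 11987, q_5 = 5*2055 + 398 = 10673.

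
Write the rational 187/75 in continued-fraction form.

Run the Euclidean algorithm on 187 and 75; the successive quotients are the partial quotients a_0, a_1, ... (each step inverts the fractional part left over by the previous one):
  187 = 2*75 + 37, so a_0 = 2.
  75 = 2*37 + 1, so a_1 = 2.
  37 = 37*1 + 0, so a_2 = 37.
The remainder reaches 0 after 3 divisions, so the expansion has 3 partial quotients, read off in order.

[2; 2, 37]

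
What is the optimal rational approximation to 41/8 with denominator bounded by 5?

26/5

Expand x = 41/8 as a continued fraction with the Euclidean algorithm:
  41 = 5*8 + 1, so a_0 = 5.
  8 = 8*1 + 0, so a_1 = 8.
so x = [5; 8].
Convergents (p_i = a_i*p_{i-1} + p_{i-2}, q_i = a_i*q_{i-1} + q_{i-2} with p_{-2}=0, p_{-1}=1, q_{-2}=1, q_{-1}=0), until the denominator exceeds 5:
  i=0: a_0=5, p_0 = 5*1 + 0 = 5, q_0 = 5*0 + 1 = 1.
  i=1: a_1=8, p_1 = 8*5 + 1 = 41, q_1 = 8*1 + 0 = 8.
q_1 = 8 > 5, so the last convergent with denominator <= 5 is p_0/q_0 = 5/1.
The closest fraction with denominator <= 5 is either p_0/q_0 or the intermediate fraction (k*p_0 + p_{-1})/(k*q_0 + q_{-1}) with the largest k >= 1 whose denominator stays <= 5; these approach x as k grows, and every other convergent or intermediate fraction in range is farther away.
Largest k: floor((5 - q_{-1})/q_0) = floor((5 - 0)/1) = 5 (using the seeds p_{-1} = 1, q_{-1} = 0).
That gives (5*5 + 1)/(5*1 + 0) = 26/5.
Compare the errors: |x - 5/1| = |41*1 - 5*8|/(8*1) = 1/8, and |x - 26/5| = |41*5 - 26*8|/(8*5) = 3/40.
Cross-multiplying, 3*8 = 24 < 40 = 1*40, so 3/40 is smaller: the intermediate fraction 26/5 is closer to x than 5/1.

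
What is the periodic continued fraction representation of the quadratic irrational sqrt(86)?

[9; (3, 1, 1, 1, 8, 1, 1, 1, 3, 18)]

Write x_i = (sqrt(86) + m_i)/d_i with (m_0, d_0) = (0, 1). a_0 = floor(sqrt(86)) = 9, since 9^2 = 81 <= 86 < 100 = 10^2.
Iterate m_{i+1} = d_i*a_i - m_i, d_{i+1} = (86 - m_{i+1}^2)/d_i, a_{i+1} = floor((a_0 + m_{i+1})/d_{i+1}):
  m_1 = 1*9 - 0 = 9, d_1 = (86 - 9^2)/1 = 5/1 = 5, a_1 = floor((9 + 9)/5) = 3.
  m_2 = 5*3 - 9 = 6, d_2 = (86 - 6^2)/5 = 50/5 = 10, a_2 = floor((9 + 6)/10) = 1.
  m_3 = 10*1 - 6 = 4, d_3 = (86 - 4^2)/10 = 70/10 = 7, a_3 = floor((9 + 4)/7) = 1.
  m_4 = 7*1 - 4 = 3, d_4 = (86 - 3^2)/7 = 77/7 = 11, a_4 = floor((9 + 3)/11) = 1.
  m_5 = 11*1 - 3 = 8, d_5 = (86 - 8^2)/11 = 22/11 = 2, a_5 = floor((9 + 8)/2) = 8.
  m_6 = 2*8 - 8 = 8, d_6 = (86 - 8^2)/2 = 22/2 = 11, a_6 = floor((9 + 8)/11) = 1.
  m_7 = 11*1 - 8 = 3, d_7 = (86 - 3^2)/11 = 77/11 = 7, a_7 = floor((9 + 3)/7) = 1.
  m_8 = 7*1 - 3 = 4, d_8 = (86 - 4^2)/7 = 70/7 = 10, a_8 = floor((9 + 4)/10) = 1.
  m_9 = 10*1 - 4 = 6, d_9 = (86 - 6^2)/10 = 50/10 = 5, a_9 = floor((9 + 6)/5) = 3.
  m_10 = 5*3 - 6 = 9, d_10 = (86 - 9^2)/5 = 5/5 = 1, a_10 = floor((9 + 9)/1) = 18.
  m_11 = 1*18 - 9 = 9, d_11 = (86 - 9^2)/1 = 5/1 = 5: (m_11, d_11) = (m_1, d_1) = (9, 5), so from here the quotients repeat a_1, ..., a_10; the period length is 10.
Hence the expansion of sqrt(86) is a_0 = 9 followed by the repeating block 3, 1, 1, 1, 8, 1, 1, 1, 3, 18 (period 10).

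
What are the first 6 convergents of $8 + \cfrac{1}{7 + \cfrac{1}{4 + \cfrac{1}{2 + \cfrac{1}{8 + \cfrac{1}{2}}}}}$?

Using the convergent recurrence p_i = a_i*p_{i-1} + p_{i-2}, q_i = a_i*q_{i-1} + q_{i-2} with p_{-2}=0, p_{-1}=1, q_{-2}=1, q_{-1}=0:
  i=0: a_0=8, p_0 = 8*1 + 0 = 8, q_0 = 8*0 + 1 = 1.
  i=1: a_1=7, p_1 = 7*8 + 1 = 57, q_1 = 7*1 + 0 = 7.
  i=2: a_2=4, p_2 = 4*57 + 8 = 236, q_2 = 4*7 + 1 = 29.
  i=3: a_3=2, p_3 = 2*236 + 57 = 529, q_3 = 2*29 + 7 = 65.
  i=4: a_4=8, p_4 = 8*529 + 236 = 4468, q_4 = 8*65 + 29 = 549.
  i=5: a_5=2, p_5 = 2*4468 + 529 = 9465, q_5 = 2*549 + 65 = 1163.

8/1, 57/7, 236/29, 529/65, 4468/549, 9465/1163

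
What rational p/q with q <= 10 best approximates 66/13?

Expand x = 66/13 as a continued fraction with the Euclidean algorithm:
  66 = 5*13 + 1, so a_0 = 5.
  13 = 13*1 + 0, so a_1 = 13.
so x = [5; 13].
Convergents (p_i = a_i*p_{i-1} + p_{i-2}, q_i = a_i*q_{i-1} + q_{i-2} with p_{-2}=0, p_{-1}=1, q_{-2}=1, q_{-1}=0), until the denominator exceeds 10:
  i=0: a_0=5, p_0 = 5*1 + 0 = 5, q_0 = 5*0 + 1 = 1.
  i=1: a_1=13, p_1 = 13*5 + 1 = 66, q_1 = 13*1 + 0 = 13.
q_1 = 13 > 10, so the last convergent with denominator <= 10 is p_0/q_0 = 5/1.
The closest fraction with denominator <= 10 is either p_0/q_0 or the intermediate fraction (k*p_0 + p_{-1})/(k*q_0 + q_{-1}) with the largest k >= 1 whose denominator stays <= 10; these approach x as k grows, and every other convergent or intermediate fraction in range is farther away.
Largest k: floor((10 - q_{-1})/q_0) = floor((10 - 0)/1) = 10 (using the seeds p_{-1} = 1, q_{-1} = 0).
That gives (10*5 + 1)/(10*1 + 0) = 51/10.
Compare the errors: |x - 5/1| = |66*1 - 5*13|/(13*1) = 1/13, and |x - 51/10| = |66*10 - 51*13|/(13*10) = 3/130.
Cross-multiplying, 3*13 = 39 < 130 = 1*130, so 3/130 is smaller: the intermediate fraction 51/10 is closer to x than 5/1.

51/10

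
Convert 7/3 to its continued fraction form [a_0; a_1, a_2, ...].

[2; 3]

Run the Euclidean algorithm on 7 and 3; the successive quotients are the partial quotients a_0, a_1, ... (each step inverts the fractional part left over by the previous one):
  7 = 2*3 + 1, so a_0 = 2.
  3 = 3*1 + 0, so a_1 = 3.
The remainder reaches 0 after 2 divisions, so the expansion has 2 partial quotients, read off in order.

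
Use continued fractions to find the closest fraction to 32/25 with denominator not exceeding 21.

Expand x = 32/25 as a continued fraction with the Euclidean algorithm:
  32 = 1*25 + 7, so a_0 = 1.
  25 = 3*7 + 4, so a_1 = 3.
  7 = 1*4 + 3, so a_2 = 1.
  4 = 1*3 + 1, so a_3 = 1.
  3 = 3*1 + 0, so a_4 = 3.
so x = [1; 3, 1, 1, 3].
Convergents (p_i = a_i*p_{i-1} + p_{i-2}, q_i = a_i*q_{i-1} + q_{i-2} with p_{-2}=0, p_{-1}=1, q_{-2}=1, q_{-1}=0), until the denominator exceeds 21:
  i=0: a_0=1, p_0 = 1*1 + 0 = 1, q_0 = 1*0 + 1 = 1.
  i=1: a_1=3, p_1 = 3*1 + 1 = 4, q_1 = 3*1 + 0 = 3.
  i=2: a_2=1, p_2 = 1*4 + 1 = 5, q_2 = 1*3 + 1 = 4.
  i=3: a_3=1, p_3 = 1*5 + 4 = 9, q_3 = 1*4 + 3 = 7.
  i=4: a_4=3, p_4 = 3*9 + 5 = 32, q_4 = 3*7 + 4 = 25.
q_4 = 25 > 21, so the last convergent with denominator <= 21 is p_3/q_3 = 9/7.
The closest fraction with denominator <= 21 is either p_3/q_3 or the intermediate fraction (k*p_3 + p_2)/(k*q_3 + q_2) with the largest k >= 1 whose denominator stays <= 21; these approach x as k grows, and every other convergent or intermediate fraction in range is farther away.
Largest k: floor((21 - q_2)/q_3) = floor((21 - 4)/7) = 2.
That gives (2*9 + 5)/(2*7 + 4) = 23/18.
Compare the errors: |x - 9/7| = |32*7 - 9*25|/(25*7) = 1/175, and |x - 23/18| = |32*18 - 23*25|/(25*18) = 1/450.
Cross-multiplying, 1*175 = 175 < 450 = 1*450, so 1/450 is smaller: the intermediate fraction 23/18 is closer to x than 9/7.

23/18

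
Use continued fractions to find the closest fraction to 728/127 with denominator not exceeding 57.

321/56

Expand x = 728/127 as a continued fraction with the Euclidean algorithm:
  728 = 5*127 + 93, so a_0 = 5.
  127 = 1*93 + 34, so a_1 = 1.
  93 = 2*34 + 25, so a_2 = 2.
  34 = 1*25 + 9, so a_3 = 1.
  25 = 2*9 + 7, so a_4 = 2.
  9 = 1*7 + 2, so a_5 = 1.
  7 = 3*2 + 1, so a_6 = 3.
  2 = 2*1 + 0, so a_7 = 2.
so x = [5; 1, 2, 1, 2, 1, 3, 2].
Convergents (p_i = a_i*p_{i-1} + p_{i-2}, q_i = a_i*q_{i-1} + q_{i-2} with p_{-2}=0, p_{-1}=1, q_{-2}=1, q_{-1}=0), until the denominator exceeds 57:
  i=0: a_0=5, p_0 = 5*1 + 0 = 5, q_0 = 5*0 + 1 = 1.
  i=1: a_1=1, p_1 = 1*5 + 1 = 6, q_1 = 1*1 + 0 = 1.
  i=2: a_2=2, p_2 = 2*6 + 5 = 17, q_2 = 2*1 + 1 = 3.
  i=3: a_3=1, p_3 = 1*17 + 6 = 23, q_3 = 1*3 + 1 = 4.
  i=4: a_4=2, p_4 = 2*23 + 17 = 63, q_4 = 2*4 + 3 = 11.
  i=5: a_5=1, p_5 = 1*63 + 23 = 86, q_5 = 1*11 + 4 = 15.
  i=6: a_6=3, p_6 = 3*86 + 63 = 321, q_6 = 3*15 + 11 = 56.
  i=7: a_7=2, p_7 = 2*321 + 86 = 728, q_7 = 2*56 + 15 = 127.
q_7 = 127 > 57, so the last convergent with denominator <= 57 is p_6/q_6 = 321/56.
The closest fraction with denominator <= 57 is either p_6/q_6 or the intermediate fraction (k*p_6 + p_5)/(k*q_6 + q_5) with the largest k >= 1 whose denominator stays <= 57; these approach x as k grows, and every other convergent or intermediate fraction in range is farther away.
Largest k: floor((57 - q_5)/q_6) = floor((57 - 15)/56) = 0.
Since k = 0, no intermediate fraction beyond p_6/q_6 has denominator <= 57, so the convergent 321/56 is the closest (its error is |728*56 - 321*127|/(127*56) = 1/7112).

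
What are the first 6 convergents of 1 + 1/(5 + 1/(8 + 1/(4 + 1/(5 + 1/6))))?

Using the convergent recurrence p_i = a_i*p_{i-1} + p_{i-2}, q_i = a_i*q_{i-1} + q_{i-2} with p_{-2}=0, p_{-1}=1, q_{-2}=1, q_{-1}=0:
  i=0: a_0=1, p_0 = 1*1 + 0 = 1, q_0 = 1*0 + 1 = 1.
  i=1: a_1=5, p_1 = 5*1 + 1 = 6, q_1 = 5*1 + 0 = 5.
  i=2: a_2=8, p_2 = 8*6 + 1 = 49, q_2 = 8*5 + 1 = 41.
  i=3: a_3=4, p_3 = 4*49 + 6 = 202, q_3 = 4*41 + 5 = 169.
  i=4: a_4=5, p_4 = 5*202 + 49 = 1059, q_4 = 5*169 + 41 = 886.
  i=5: a_5=6, p_5 = 6*1059 + 202 = 6556, q_5 = 6*886 + 169 = 5485.

1/1, 6/5, 49/41, 202/169, 1059/886, 6556/5485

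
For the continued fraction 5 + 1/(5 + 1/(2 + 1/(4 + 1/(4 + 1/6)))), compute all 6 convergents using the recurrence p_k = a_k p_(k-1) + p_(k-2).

Using the convergent recurrence p_i = a_i*p_{i-1} + p_{i-2}, q_i = a_i*q_{i-1} + q_{i-2} with p_{-2}=0, p_{-1}=1, q_{-2}=1, q_{-1}=0:
  i=0: a_0=5, p_0 = 5*1 + 0 = 5, q_0 = 5*0 + 1 = 1.
  i=1: a_1=5, p_1 = 5*5 + 1 = 26, q_1 = 5*1 + 0 = 5.
  i=2: a_2=2, p_2 = 2*26 + 5 = 57, q_2 = 2*5 + 1 = 11.
  i=3: a_3=4, p_3 = 4*57 + 26 = 254, q_3 = 4*11 + 5 = 49.
  i=4: a_4=4, p_4 = 4*254 + 57 = 1073, q_4 = 4*49 + 11 = 207.
  i=5: a_5=6, p_5 = 6*1073 + 254 = 6692, q_5 = 6*207 + 49 = 1291.

5/1, 26/5, 57/11, 254/49, 1073/207, 6692/1291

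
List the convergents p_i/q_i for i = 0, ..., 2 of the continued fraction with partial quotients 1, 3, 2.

1/1, 4/3, 9/7

Using the convergent recurrence p_i = a_i*p_{i-1} + p_{i-2}, q_i = a_i*q_{i-1} + q_{i-2} with p_{-2}=0, p_{-1}=1, q_{-2}=1, q_{-1}=0:
  i=0: a_0=1, p_0 = 1*1 + 0 = 1, q_0 = 1*0 + 1 = 1.
  i=1: a_1=3, p_1 = 3*1 + 1 = 4, q_1 = 3*1 + 0 = 3.
  i=2: a_2=2, p_2 = 2*4 + 1 = 9, q_2 = 2*3 + 1 = 7.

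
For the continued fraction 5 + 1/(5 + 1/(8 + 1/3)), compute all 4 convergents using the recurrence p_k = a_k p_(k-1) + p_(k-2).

5/1, 26/5, 213/41, 665/128

Using the convergent recurrence p_i = a_i*p_{i-1} + p_{i-2}, q_i = a_i*q_{i-1} + q_{i-2} with p_{-2}=0, p_{-1}=1, q_{-2}=1, q_{-1}=0:
  i=0: a_0=5, p_0 = 5*1 + 0 = 5, q_0 = 5*0 + 1 = 1.
  i=1: a_1=5, p_1 = 5*5 + 1 = 26, q_1 = 5*1 + 0 = 5.
  i=2: a_2=8, p_2 = 8*26 + 5 = 213, q_2 = 8*5 + 1 = 41.
  i=3: a_3=3, p_3 = 3*213 + 26 = 665, q_3 = 3*41 + 5 = 128.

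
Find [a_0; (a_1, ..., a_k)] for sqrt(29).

[5; (2, 1, 1, 2, 10)]

Write x_i = (sqrt(29) + m_i)/d_i with (m_0, d_0) = (0, 1). a_0 = floor(sqrt(29)) = 5, since 5^2 = 25 <= 29 < 36 = 6^2.
Iterate m_{i+1} = d_i*a_i - m_i, d_{i+1} = (29 - m_{i+1}^2)/d_i, a_{i+1} = floor((a_0 + m_{i+1})/d_{i+1}):
  m_1 = 1*5 - 0 = 5, d_1 = (29 - 5^2)/1 = 4/1 = 4, a_1 = floor((5 + 5)/4) = 2.
  m_2 = 4*2 - 5 = 3, d_2 = (29 - 3^2)/4 = 20/4 = 5, a_2 = floor((5 + 3)/5) = 1.
  m_3 = 5*1 - 3 = 2, d_3 = (29 - 2^2)/5 = 25/5 = 5, a_3 = floor((5 + 2)/5) = 1.
  m_4 = 5*1 - 2 = 3, d_4 = (29 - 3^2)/5 = 20/5 = 4, a_4 = floor((5 + 3)/4) = 2.
  m_5 = 4*2 - 3 = 5, d_5 = (29 - 5^2)/4 = 4/4 = 1, a_5 = floor((5 + 5)/1) = 10.
  m_6 = 1*10 - 5 = 5, d_6 = (29 - 5^2)/1 = 4/1 = 4: (m_6, d_6) = (m_1, d_1) = (5, 4), so from here the quotients repeat a_1, ..., a_5; the period length is 5.
Hence the expansion of sqrt(29) is a_0 = 5 followed by the repeating block 2, 1, 1, 2, 10 (period 5).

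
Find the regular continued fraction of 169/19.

[8; 1, 8, 2]

Run the Euclidean algorithm on 169 and 19; the successive quotients are the partial quotients a_0, a_1, ... (each step inverts the fractional part left over by the previous one):
  169 = 8*19 + 17, so a_0 = 8.
  19 = 1*17 + 2, so a_1 = 1.
  17 = 8*2 + 1, so a_2 = 8.
  2 = 2*1 + 0, so a_3 = 2.
The remainder reaches 0 after 4 divisions, so the expansion has 4 partial quotients, read off in order.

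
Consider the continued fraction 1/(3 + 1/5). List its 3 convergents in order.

Using the convergent recurrence p_i = a_i*p_{i-1} + p_{i-2}, q_i = a_i*q_{i-1} + q_{i-2} with p_{-2}=0, p_{-1}=1, q_{-2}=1, q_{-1}=0:
  i=0: a_0=0, p_0 = 0*1 + 0 = 0, q_0 = 0*0 + 1 = 1.
  i=1: a_1=3, p_1 = 3*0 + 1 = 1, q_1 = 3*1 + 0 = 3.
  i=2: a_2=5, p_2 = 5*1 + 0 = 5, q_2 = 5*3 + 1 = 16.

0/1, 1/3, 5/16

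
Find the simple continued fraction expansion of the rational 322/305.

[1; 17, 1, 16]

Run the Euclidean algorithm on 322 and 305; the successive quotients are the partial quotients a_0, a_1, ... (each step inverts the fractional part left over by the previous one):
  322 = 1*305 + 17, so a_0 = 1.
  305 = 17*17 + 16, so a_1 = 17.
  17 = 1*16 + 1, so a_2 = 1.
  16 = 16*1 + 0, so a_3 = 16.
The remainder reaches 0 after 4 divisions, so the expansion has 4 partial quotients, read off in order.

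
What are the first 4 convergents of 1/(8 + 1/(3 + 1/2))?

Using the convergent recurrence p_i = a_i*p_{i-1} + p_{i-2}, q_i = a_i*q_{i-1} + q_{i-2} with p_{-2}=0, p_{-1}=1, q_{-2}=1, q_{-1}=0:
  i=0: a_0=0, p_0 = 0*1 + 0 = 0, q_0 = 0*0 + 1 = 1.
  i=1: a_1=8, p_1 = 8*0 + 1 = 1, q_1 = 8*1 + 0 = 8.
  i=2: a_2=3, p_2 = 3*1 + 0 = 3, q_2 = 3*8 + 1 = 25.
  i=3: a_3=2, p_3 = 2*3 + 1 = 7, q_3 = 2*25 + 8 = 58.

0/1, 1/8, 3/25, 7/58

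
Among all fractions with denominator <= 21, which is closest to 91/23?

Expand x = 91/23 as a continued fraction with the Euclidean algorithm:
  91 = 3*23 + 22, so a_0 = 3.
  23 = 1*22 + 1, so a_1 = 1.
  22 = 22*1 + 0, so a_2 = 22.
so x = [3; 1, 22].
Convergents (p_i = a_i*p_{i-1} + p_{i-2}, q_i = a_i*q_{i-1} + q_{i-2} with p_{-2}=0, p_{-1}=1, q_{-2}=1, q_{-1}=0), until the denominator exceeds 21:
  i=0: a_0=3, p_0 = 3*1 + 0 = 3, q_0 = 3*0 + 1 = 1.
  i=1: a_1=1, p_1 = 1*3 + 1 = 4, q_1 = 1*1 + 0 = 1.
  i=2: a_2=22, p_2 = 22*4 + 3 = 91, q_2 = 22*1 + 1 = 23.
q_2 = 23 > 21, so the last convergent with denominator <= 21 is p_1/q_1 = 4/1.
The closest fraction with denominator <= 21 is either p_1/q_1 or the intermediate fraction (k*p_1 + p_0)/(k*q_1 + q_0) with the largest k >= 1 whose denominator stays <= 21; these approach x as k grows, and every other convergent or intermediate fraction in range is farther away.
Largest k: floor((21 - q_0)/q_1) = floor((21 - 1)/1) = 20.
That gives (20*4 + 3)/(20*1 + 1) = 83/21.
Compare the errors: |x - 4/1| = |91*1 - 4*23|/(23*1) = 1/23, and |x - 83/21| = |91*21 - 83*23|/(23*21) = 2/483.
Cross-multiplying, 2*23 = 46 < 483 = 1*483, so 2/483 is smaller: the intermediate fraction 83/21 is closer to x than 4/1.

83/21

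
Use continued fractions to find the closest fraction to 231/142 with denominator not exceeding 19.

13/8

Expand x = 231/142 as a continued fraction with the Euclidean algorithm:
  231 = 1*142 + 89, so a_0 = 1.
  142 = 1*89 + 53, so a_1 = 1.
  89 = 1*53 + 36, so a_2 = 1.
  53 = 1*36 + 17, so a_3 = 1.
  36 = 2*17 + 2, so a_4 = 2.
  17 = 8*2 + 1, so a_5 = 8.
  2 = 2*1 + 0, so a_6 = 2.
so x = [1; 1, 1, 1, 2, 8, 2].
Convergents (p_i = a_i*p_{i-1} + p_{i-2}, q_i = a_i*q_{i-1} + q_{i-2} with p_{-2}=0, p_{-1}=1, q_{-2}=1, q_{-1}=0), until the denominator exceeds 19:
  i=0: a_0=1, p_0 = 1*1 + 0 = 1, q_0 = 1*0 + 1 = 1.
  i=1: a_1=1, p_1 = 1*1 + 1 = 2, q_1 = 1*1 + 0 = 1.
  i=2: a_2=1, p_2 = 1*2 + 1 = 3, q_2 = 1*1 + 1 = 2.
  i=3: a_3=1, p_3 = 1*3 + 2 = 5, q_3 = 1*2 + 1 = 3.
  i=4: a_4=2, p_4 = 2*5 + 3 = 13, q_4 = 2*3 + 2 = 8.
  i=5: a_5=8, p_5 = 8*13 + 5 = 109, q_5 = 8*8 + 3 = 67.
q_5 = 67 > 19, so the last convergent with denominator <= 19 is p_4/q_4 = 13/8.
The closest fraction with denominator <= 19 is either p_4/q_4 or the intermediate fraction (k*p_4 + p_3)/(k*q_4 + q_3) with the largest k >= 1 whose denominator stays <= 19; these approach x as k grows, and every other convergent or intermediate fraction in range is farther away.
Largest k: floor((19 - q_3)/q_4) = floor((19 - 3)/8) = 2.
That gives (2*13 + 5)/(2*8 + 3) = 31/19.
Compare the errors: |x - 13/8| = |231*8 - 13*142|/(142*8) = 2/1136, and |x - 31/19| = |231*19 - 31*142|/(142*19) = 13/2698.
Cross-multiplying, 2*2698 = 5396 < 14768 = 13*1136, so 2/1136 is smaller: the convergent 13/8 is closer to x than 31/19.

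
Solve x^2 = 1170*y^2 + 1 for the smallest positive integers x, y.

First expand sqrt(1170) as a continued fraction. With x_i = (sqrt(1170) + m_i)/d_i and (m_0, d_0) = (0, 1): a_0 = floor(sqrt(1170)) = 34, since 34^2 = 1156 <= 1170 < 1225 = 35^2.
Iterate m_{i+1} = d_i*a_i - m_i, d_{i+1} = (1170 - m_{i+1}^2)/d_i, a_{i+1} = floor((a_0 + m_{i+1})/d_{i+1}):
  m_1 = 1*34 - 0 = 34, d_1 = (1170 - 34^2)/1 = 14/1 = 14, a_1 = floor((34 + 34)/14) = 4.
  m_2 = 14*4 - 34 = 22, d_2 = (1170 - 22^2)/14 = 686/14 = 49, a_2 = floor((34 + 22)/49) = 1.
  m_3 = 49*1 - 22 = 27, d_3 = (1170 - 27^2)/49 = 441/49 = 9, a_3 = floor((34 + 27)/9) = 6.
  m_4 = 9*6 - 27 = 27, d_4 = (1170 - 27^2)/9 = 441/9 = 49, a_4 = floor((34 + 27)/49) = 1.
  m_5 = 49*1 - 27 = 22, d_5 = (1170 - 22^2)/49 = 686/49 = 14, a_5 = floor((34 + 22)/14) = 4.
  m_6 = 14*4 - 22 = 34, d_6 = (1170 - 34^2)/14 = 14/14 = 1, a_6 = floor((34 + 34)/1) = 68.
  m_7 = 1*68 - 34 = 34, d_7 = (1170 - 34^2)/1 = 14/1 = 14: (m_7, d_7) = (m_1, d_1) = (34, 14), so from here the quotients repeat a_1, ..., a_6; the period length is 6.
So sqrt(1170) = [34; (4, 1, 6, 1, 4, 68)] with period length k = 6.
k is even, so the fundamental solution of x^2 - 1170y^2 = 1 is (p_{k-1}, q_{k-1}) = (p_5, q_5); compute convergents through index 5.
Convergents (p_i = a_i*p_{i-1} + p_{i-2}, q_i = a_i*q_{i-1} + q_{i-2} with p_{-2}=0, p_{-1}=1, q_{-2}=1, q_{-1}=0):
  i=0: a_0=34, p_0 = 34*1 + 0 = 34, q_0 = 34*0 + 1 = 1.
  i=1: a_1=4, p_1 = 4*34 + 1 = 137, q_1 = 4*1 + 0 = 4.
  i=2: a_2=1, p_2 = 1*137 + 34 = 171, q_2 = 1*4 + 1 = 5.
  i=3: a_3=6, p_3 = 6*171 + 137 = 1163, q_3 = 6*5 + 4 = 34.
  i=4: a_4=1, p_4 = 1*1163 + 171 = 1334, q_4 = 1*34 + 5 = 39.
  i=5: a_5=4, p_5 = 4*1334 + 1163 = 6499, q_5 = 4*39 + 34 = 190.
Check: 6499^2 - 1170*190^2 = 42237001 - 42237000 = 1, so (x, y) = (6499, 190) solves the equation, and by the theorem it is the least positive solution.

(x, y) = (6499, 190)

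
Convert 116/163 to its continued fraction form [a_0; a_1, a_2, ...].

Run the Euclidean algorithm on 116 and 163; the successive quotients are the partial quotients a_0, a_1, ... (each step inverts the fractional part left over by the previous one):
  116 = 0*163 + 116, so a_0 = 0.
  163 = 1*116 + 47, so a_1 = 1.
  116 = 2*47 + 22, so a_2 = 2.
  47 = 2*22 + 3, so a_3 = 2.
  22 = 7*3 + 1, so a_4 = 7.
  3 = 3*1 + 0, so a_5 = 3.
The remainder reaches 0 after 6 divisions, so the expansion has 6 partial quotients, read off in order.

[0; 1, 2, 2, 7, 3]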